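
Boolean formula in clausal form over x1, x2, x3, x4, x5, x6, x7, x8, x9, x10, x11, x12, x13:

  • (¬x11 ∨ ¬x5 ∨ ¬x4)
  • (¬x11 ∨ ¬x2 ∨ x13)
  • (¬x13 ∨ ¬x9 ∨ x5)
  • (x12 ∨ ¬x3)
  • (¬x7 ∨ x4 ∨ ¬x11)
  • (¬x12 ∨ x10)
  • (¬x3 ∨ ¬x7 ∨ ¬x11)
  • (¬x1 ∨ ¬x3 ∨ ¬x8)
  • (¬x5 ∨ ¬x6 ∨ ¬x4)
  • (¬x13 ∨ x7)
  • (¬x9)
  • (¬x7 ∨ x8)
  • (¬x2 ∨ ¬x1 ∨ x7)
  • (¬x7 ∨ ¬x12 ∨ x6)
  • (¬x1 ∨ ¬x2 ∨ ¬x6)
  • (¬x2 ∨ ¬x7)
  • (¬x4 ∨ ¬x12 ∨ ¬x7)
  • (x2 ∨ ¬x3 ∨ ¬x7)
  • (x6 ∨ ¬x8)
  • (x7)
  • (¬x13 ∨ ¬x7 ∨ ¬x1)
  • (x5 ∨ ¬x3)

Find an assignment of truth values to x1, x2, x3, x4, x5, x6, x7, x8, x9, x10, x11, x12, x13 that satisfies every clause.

x1 = 0, x2 = 0, x3 = 0, x4 = 1, x5 = 0, x6 = 1, x7 = 1, x8 = 1, x9 = 0, x10 = 1, x11 = 1, x12 = 0, x13 = 0

(¬x9) is a unit clause, so x9 = False.
Unit propagation: (x7) forces x7 = True.
(x8) is a unit clause, so x8 = True.
The clause (¬x2) is unit: x2 must be False.
The clause (¬x3) is unit: x3 must be False.
Unit propagation: (x6) forces x6 = True.
Pure literal: x1 appears only negated; assign x1 = False.
x5 occurs only negated in the remaining clauses — set x5 = False.
Set x4 = True and propagate.
  then x12 is forced to False.
x10, x11, x13 are now unconstrained; take x10 = True, x11 = True, x13 = False.
Check each clause:
  1. (¬x5 ∨ ¬x4 ∨ ¬x11) — ¬x5 is true.
  2. (¬x11 ∨ ¬x2 ∨ x13) — ¬x2 is true.
  3. (x5 ∨ ¬x13 ∨ ¬x9) — ¬x13 is true.
  4. (x12 ∨ ¬x3) — ¬x3 is true.
  5. (¬x11 ∨ x4 ∨ ¬x7) — x4 is true.
  6. (x10 ∨ ¬x12) — x10 is true.
  7. (¬x3 ∨ ¬x11 ∨ ¬x7) — ¬x3 is true.
  8. (¬x3 ∨ ¬x8 ∨ ¬x1) — ¬x3 is true.
  9. (¬x4 ∨ ¬x6 ∨ ¬x5) — ¬x5 is true.
  10. (¬x13 ∨ x7) — ¬x13 is true.
  11. (¬x9) — ¬x9 is true.
  12. (¬x7 ∨ x8) — x8 is true.
  13. (¬x1 ∨ ¬x2 ∨ x7) — ¬x2 is true.
  14. (x6 ∨ ¬x12 ∨ ¬x7) — ¬x12 is true.
  15. (¬x2 ∨ ¬x6 ∨ ¬x1) — ¬x2 is true.
  16. (¬x7 ∨ ¬x2) — ¬x2 is true.
  17. (¬x4 ∨ ¬x12 ∨ ¬x7) — ¬x12 is true.
  18. (x2 ∨ ¬x3 ∨ ¬x7) — ¬x3 is true.
  19. (¬x8 ∨ x6) — x6 is true.
  20. (x7) — x7 is true.
  21. (¬x7 ∨ ¬x13 ∨ ¬x1) — ¬x13 is true.
  22. (¬x3 ∨ x5) — ¬x3 is true.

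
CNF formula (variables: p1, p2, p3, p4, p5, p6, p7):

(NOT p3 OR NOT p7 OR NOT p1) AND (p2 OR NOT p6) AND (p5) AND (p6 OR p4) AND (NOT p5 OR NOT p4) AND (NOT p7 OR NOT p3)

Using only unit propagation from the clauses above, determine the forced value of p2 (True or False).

True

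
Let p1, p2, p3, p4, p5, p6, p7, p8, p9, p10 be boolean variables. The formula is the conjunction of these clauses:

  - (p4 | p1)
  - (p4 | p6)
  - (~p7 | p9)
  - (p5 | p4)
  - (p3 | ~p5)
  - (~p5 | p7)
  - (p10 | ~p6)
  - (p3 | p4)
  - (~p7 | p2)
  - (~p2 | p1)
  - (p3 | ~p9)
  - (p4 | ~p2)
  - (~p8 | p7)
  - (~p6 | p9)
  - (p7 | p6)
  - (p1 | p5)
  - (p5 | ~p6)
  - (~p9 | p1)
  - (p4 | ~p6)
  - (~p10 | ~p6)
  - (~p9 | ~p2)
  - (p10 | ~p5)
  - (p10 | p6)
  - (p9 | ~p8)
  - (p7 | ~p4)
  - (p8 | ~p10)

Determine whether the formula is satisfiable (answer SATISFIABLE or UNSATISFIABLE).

UNSATISFIABLE

p6 = True:
  propagation gives p10=True; an empty clause results — contradiction.
p6 = False:
  propagation gives p4=True, p7=True, p9=True, p2=True; an empty clause results — contradiction.
Every branch closes, so no satisfying assignment exists.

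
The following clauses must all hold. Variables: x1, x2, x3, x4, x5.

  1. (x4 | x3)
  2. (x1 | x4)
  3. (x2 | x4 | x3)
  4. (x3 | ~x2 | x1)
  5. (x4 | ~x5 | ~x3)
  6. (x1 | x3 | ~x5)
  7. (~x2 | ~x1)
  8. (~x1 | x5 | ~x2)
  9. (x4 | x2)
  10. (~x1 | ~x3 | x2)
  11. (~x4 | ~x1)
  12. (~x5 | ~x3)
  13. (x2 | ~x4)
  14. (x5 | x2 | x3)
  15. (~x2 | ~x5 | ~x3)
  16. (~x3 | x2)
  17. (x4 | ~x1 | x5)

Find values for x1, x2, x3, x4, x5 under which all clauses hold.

Try x1 = False.
  then x4 is forced to True.
  then x2 is forced to True.
  then x3 is forced to True.
  then x5 is forced to False.
Every clause has at least one true literal under this assignment.

x1 = F, x2 = T, x3 = T, x4 = T, x5 = F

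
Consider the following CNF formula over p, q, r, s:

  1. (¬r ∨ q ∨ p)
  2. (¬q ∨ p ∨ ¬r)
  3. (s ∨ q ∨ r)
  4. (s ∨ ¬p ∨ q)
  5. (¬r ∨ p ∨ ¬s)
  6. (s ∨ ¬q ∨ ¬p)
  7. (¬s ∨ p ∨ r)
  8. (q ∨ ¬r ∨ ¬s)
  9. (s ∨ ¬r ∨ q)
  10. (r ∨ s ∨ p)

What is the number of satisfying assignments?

3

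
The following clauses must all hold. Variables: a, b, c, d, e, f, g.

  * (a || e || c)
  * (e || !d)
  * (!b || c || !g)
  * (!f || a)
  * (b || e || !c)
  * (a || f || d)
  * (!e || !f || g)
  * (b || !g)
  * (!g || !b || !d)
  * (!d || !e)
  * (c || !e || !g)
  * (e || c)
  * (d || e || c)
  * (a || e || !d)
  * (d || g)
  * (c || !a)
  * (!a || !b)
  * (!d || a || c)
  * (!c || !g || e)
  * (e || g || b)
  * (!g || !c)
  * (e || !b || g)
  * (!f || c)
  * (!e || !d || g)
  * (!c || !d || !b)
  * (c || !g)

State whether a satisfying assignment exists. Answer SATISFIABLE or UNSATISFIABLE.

UNSATISFIABLE

c = True:
  propagation gives g=False, d=True, e=True; an empty clause results — contradiction.
c = False:
  propagation gives e=True, d=False, g=False; an empty clause results — contradiction.
Every branch closes, so no satisfying assignment exists.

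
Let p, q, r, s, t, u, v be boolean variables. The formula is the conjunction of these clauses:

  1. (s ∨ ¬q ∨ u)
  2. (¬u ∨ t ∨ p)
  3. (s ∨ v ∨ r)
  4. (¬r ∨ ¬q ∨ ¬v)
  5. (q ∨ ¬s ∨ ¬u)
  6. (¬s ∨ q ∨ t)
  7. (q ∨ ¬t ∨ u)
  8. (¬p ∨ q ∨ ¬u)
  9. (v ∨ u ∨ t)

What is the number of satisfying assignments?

30

Case analysis on q and u:
  q=T, u=T: 15 of the 32 assignments to (p,r,s,t,v) work.
  q=T, u=F: p free; 4 ways for (r,s,t,v) × 2^1 = 8.
  q=F, u=T: remaining (p,r,s,t,v) ∈ {(F,F,F,T,T); (F,T,F,T,F); (F,T,F,T,T)} — 3.
  q=F, u=F: remaining (p,r,s,t,v) ∈ {(F,F,F,F,T); (F,T,F,F,T); (T,F,F,F,T); (T,T,F,F,T)} — 4.
Total: 15 + 8 + 3 + 4 = 30.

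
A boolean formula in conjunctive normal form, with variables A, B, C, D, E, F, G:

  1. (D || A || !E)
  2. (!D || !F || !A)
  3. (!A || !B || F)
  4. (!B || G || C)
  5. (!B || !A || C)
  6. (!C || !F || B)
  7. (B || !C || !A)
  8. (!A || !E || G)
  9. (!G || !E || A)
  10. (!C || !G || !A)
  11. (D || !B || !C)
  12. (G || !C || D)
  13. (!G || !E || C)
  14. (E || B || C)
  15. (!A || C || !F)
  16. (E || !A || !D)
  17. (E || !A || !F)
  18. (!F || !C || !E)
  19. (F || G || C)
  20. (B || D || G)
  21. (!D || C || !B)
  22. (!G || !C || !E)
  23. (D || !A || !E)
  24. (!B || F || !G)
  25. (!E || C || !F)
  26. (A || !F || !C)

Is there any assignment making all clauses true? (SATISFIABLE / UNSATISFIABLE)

Try A = False.
Branch on B: take B = True.
Set C = True and propagate.
  then D is forced to True.
  then F is forced to False.
  then G is forced to False.
E is now unconstrained; take E = True.
So A=0, B=1, C=1, D=1, E=1, F=0, G=0 is a satisfying assignment.

SATISFIABLE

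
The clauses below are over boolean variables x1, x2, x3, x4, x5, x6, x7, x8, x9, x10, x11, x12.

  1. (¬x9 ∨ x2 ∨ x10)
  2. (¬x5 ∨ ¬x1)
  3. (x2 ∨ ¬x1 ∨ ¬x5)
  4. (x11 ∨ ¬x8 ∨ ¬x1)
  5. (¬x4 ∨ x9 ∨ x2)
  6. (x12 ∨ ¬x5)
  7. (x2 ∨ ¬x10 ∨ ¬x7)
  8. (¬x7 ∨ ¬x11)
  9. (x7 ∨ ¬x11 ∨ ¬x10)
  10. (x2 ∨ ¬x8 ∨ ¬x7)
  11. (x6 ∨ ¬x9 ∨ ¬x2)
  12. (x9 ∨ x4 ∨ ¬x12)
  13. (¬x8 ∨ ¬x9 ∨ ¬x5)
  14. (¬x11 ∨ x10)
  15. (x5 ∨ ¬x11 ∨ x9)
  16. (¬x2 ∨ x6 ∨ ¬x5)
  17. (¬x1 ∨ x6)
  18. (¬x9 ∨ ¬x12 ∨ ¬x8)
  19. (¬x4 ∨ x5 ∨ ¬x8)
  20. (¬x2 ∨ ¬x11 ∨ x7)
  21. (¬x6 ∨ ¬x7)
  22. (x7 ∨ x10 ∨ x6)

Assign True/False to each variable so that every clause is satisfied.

x1 occurs only negated in the remaining clauses — set x1 = False.
x8 occurs only negated in the remaining clauses — set x8 = False.
Branch on x2: take x2 = True.
Try x4 = False.
The remaining clauses are satisfied by x3 = True, x5 = False, x6 = True, x7 = False, x9 = True, x10 = False, x11 = False, x12 = True.

x1 = F, x2 = T, x3 = T, x4 = F, x5 = F, x6 = T, x7 = F, x8 = F, x9 = T, x10 = F, x11 = F, x12 = T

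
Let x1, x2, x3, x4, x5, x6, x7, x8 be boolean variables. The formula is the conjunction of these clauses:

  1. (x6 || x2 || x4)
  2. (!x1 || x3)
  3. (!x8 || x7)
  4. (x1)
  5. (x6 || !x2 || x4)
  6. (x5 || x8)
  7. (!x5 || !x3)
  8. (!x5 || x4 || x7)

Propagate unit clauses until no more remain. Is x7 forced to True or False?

True

(x1) stands alone — x1 = True.
(x3 || !x1): since x1 = True, the clause reduces to (x3). x3 = True.
From (!x5 || !x3) and x3 = True: x5 = False.
(x5 || x8) with x5 = False leaves only x8, so x8 = True.
(!x8 || x7): since x8 = True, the clause reduces to (x7). x7 = True.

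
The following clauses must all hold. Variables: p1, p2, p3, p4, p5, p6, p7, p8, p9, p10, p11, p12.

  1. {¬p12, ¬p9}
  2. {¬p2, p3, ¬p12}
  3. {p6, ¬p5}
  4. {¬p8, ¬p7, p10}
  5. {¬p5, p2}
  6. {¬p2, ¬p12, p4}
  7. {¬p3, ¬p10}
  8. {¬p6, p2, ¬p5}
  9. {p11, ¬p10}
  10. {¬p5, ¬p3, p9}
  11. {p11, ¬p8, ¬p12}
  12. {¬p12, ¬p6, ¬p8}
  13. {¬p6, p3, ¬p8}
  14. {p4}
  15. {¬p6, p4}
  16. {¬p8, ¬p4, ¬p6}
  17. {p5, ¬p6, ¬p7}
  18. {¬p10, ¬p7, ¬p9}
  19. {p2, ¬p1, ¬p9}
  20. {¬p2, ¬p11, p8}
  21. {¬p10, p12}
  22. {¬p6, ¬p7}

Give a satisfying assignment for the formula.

p1 = False, p2 = False, p3 = True, p4 = True, p5 = False, p6 = False, p7 = False, p8 = False, p9 = False, p10 = False, p11 = False, p12 = True

The clause (p4) is unit: p4 must be True.
p1 occurs only negated in the remaining clauses — set p1 = False.
p7 occurs only negated in the remaining clauses — set p7 = False.
Set p2 = False and propagate.
  then p5 is forced to False.
For the remaining variables, p3 = True, p6 = False, p8 = False, p9 = False, p10 = False, p11 = False, p12 = True works.
Check each clause:
  1. {¬p12, ¬p9} — ¬p9 is true.
  2. {¬p2, p3, ¬p12} — p3 is true.
  3. {¬p5, p6} — ¬p5 is true.
  4. {¬p7, p10, ¬p8} — ¬p8 is true.
  5. {¬p5, p2} — ¬p5 is true.
  6. {p4, ¬p2, ¬p12} — p4 is true.
  7. {¬p3, ¬p10} — ¬p10 is true.
  8. {¬p6, p2, ¬p5} — ¬p6 is true.
  9. {p11, ¬p10} — ¬p10 is true.
  10. {¬p3, ¬p5, p9} — ¬p5 is true.
  11. {p11, ¬p8, ¬p12} — ¬p8 is true.
  12. {¬p8, ¬p12, ¬p6} — ¬p8 is true.
  13. {¬p8, p3, ¬p6} — ¬p8 is true.
  14. {p4} — p4 is true.
  15. {¬p6, p4} — ¬p6 is true.
  16. {¬p6, ¬p4, ¬p8} — ¬p8 is true.
  17. {¬p6, ¬p7, p5} — ¬p7 is true.
  18. {¬p7, ¬p10, ¬p9} — ¬p7 is true.
  19. {p2, ¬p1, ¬p9} — ¬p1 is true.
  20. {p8, ¬p11, ¬p2} — ¬p11 is true.
  21. {¬p10, p12} — p12 is true.
  22. {¬p6, ¬p7} — ¬p7 is true.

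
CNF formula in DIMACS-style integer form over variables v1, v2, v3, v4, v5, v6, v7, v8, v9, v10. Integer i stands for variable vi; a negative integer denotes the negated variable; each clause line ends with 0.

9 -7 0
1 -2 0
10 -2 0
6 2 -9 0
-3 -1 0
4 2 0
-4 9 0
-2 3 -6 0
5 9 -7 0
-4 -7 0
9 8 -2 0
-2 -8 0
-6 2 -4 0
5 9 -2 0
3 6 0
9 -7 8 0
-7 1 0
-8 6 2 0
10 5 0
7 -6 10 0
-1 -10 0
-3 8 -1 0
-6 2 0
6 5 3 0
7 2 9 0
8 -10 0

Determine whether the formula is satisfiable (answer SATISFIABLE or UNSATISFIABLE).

v2 = True:
  propagation gives v1=True, v10=True; an empty clause results — contradiction.
v2 = False:
  propagation gives v4=True, v9=True, v6=True; an empty clause results — contradiction.
Every branch closes, so no satisfying assignment exists.

UNSATISFIABLE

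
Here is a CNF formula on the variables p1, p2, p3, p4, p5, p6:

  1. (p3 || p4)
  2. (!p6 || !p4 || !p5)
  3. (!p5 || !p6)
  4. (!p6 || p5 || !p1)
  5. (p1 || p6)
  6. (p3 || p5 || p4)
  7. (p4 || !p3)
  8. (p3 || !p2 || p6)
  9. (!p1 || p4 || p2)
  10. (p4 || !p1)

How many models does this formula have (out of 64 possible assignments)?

10

Case analysis on p4 and p6:
  p4=T, p6=T: remaining (p1,p2,p3,p5) ∈ {(F,F,F,F); (F,F,T,F); (F,T,F,F); (F,T,T,F)} — 4.
  p4=T, p6=F: p5 free; 3 ways for (p1,p2,p3) × 2^1 = 6.
  p4=F, p6=T: a clause becomes empty — 0.
  p4=F, p6=F: a clause becomes empty — 0.
Total: 4 + 6 + 0 + 0 = 10.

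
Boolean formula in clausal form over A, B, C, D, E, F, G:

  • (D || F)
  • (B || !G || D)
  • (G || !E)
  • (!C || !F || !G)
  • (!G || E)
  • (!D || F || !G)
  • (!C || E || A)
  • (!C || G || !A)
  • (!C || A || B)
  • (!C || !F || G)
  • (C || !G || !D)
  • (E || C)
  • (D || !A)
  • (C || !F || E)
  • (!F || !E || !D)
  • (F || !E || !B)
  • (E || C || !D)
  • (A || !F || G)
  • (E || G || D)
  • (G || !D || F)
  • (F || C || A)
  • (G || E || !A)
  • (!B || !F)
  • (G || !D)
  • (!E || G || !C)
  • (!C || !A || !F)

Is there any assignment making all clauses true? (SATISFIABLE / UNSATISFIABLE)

UNSATISFIABLE

G = True:
  F = True:
    propagation gives C=False, D=False, B=True; an empty clause results — contradiction.
  F = False:
    propagation gives D=True; an empty clause results — contradiction.
G = False:
  propagation gives E=False, C=True, A=True; an empty clause results — contradiction.
Every branch closes, so no satisfying assignment exists.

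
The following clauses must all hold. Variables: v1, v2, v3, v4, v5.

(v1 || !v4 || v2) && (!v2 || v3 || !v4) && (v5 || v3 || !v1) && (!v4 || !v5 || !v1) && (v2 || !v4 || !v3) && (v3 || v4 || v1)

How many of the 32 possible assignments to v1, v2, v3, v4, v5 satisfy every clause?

13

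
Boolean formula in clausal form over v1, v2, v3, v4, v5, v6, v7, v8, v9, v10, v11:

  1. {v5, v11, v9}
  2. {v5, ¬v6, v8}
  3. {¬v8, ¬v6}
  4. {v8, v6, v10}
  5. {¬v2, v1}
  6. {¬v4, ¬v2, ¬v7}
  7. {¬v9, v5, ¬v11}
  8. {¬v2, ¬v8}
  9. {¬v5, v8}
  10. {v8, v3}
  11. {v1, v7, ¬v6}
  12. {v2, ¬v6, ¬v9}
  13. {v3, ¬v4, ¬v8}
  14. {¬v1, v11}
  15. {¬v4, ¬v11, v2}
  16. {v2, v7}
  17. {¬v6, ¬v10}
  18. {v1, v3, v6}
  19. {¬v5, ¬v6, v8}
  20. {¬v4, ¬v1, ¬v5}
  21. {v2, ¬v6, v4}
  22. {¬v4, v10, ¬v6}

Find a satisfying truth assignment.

v1 = T, v2 = F, v3 = T, v4 = F, v5 = F, v6 = F, v7 = T, v8 = F, v9 = F, v10 = T, v11 = T

Check each clause:
  1. {v11, v9, v5} — v11 is true.
  2. {v5, v8, ¬v6} — ¬v6 is true.
  3. {¬v6, ¬v8} — ¬v8 is true.
  4. {v8, v6, v10} — v10 is true.
  5. {¬v2, v1} — v1 is true.
  6. {¬v7, ¬v2, ¬v4} — ¬v4 is true.
  7. {v5, ¬v11, ¬v9} — ¬v9 is true.
  8. {¬v2, ¬v8} — ¬v8 is true.
  9. {v8, ¬v5} — ¬v5 is true.
  10. {v3, v8} — v3 is true.
  11. {v7, v1, ¬v6} — v1 is true.
  12. {v2, ¬v9, ¬v6} — ¬v6 is true.
  13. {¬v4, ¬v8, v3} — ¬v8 is true.
  14. {v11, ¬v1} — v11 is true.
  15. {v2, ¬v11, ¬v4} — ¬v4 is true.
  16. {v7, v2} — v7 is true.
  17. {¬v6, ¬v10} — ¬v6 is true.
  18. {v6, v1, v3} — v1 is true.
  19. {¬v6, v8, ¬v5} — ¬v6 is true.
  20. {¬v1, ¬v5, ¬v4} — ¬v5 is true.
  21. {¬v6, v4, v2} — ¬v6 is true.
  22. {¬v6, v10, ¬v4} — v10 is true.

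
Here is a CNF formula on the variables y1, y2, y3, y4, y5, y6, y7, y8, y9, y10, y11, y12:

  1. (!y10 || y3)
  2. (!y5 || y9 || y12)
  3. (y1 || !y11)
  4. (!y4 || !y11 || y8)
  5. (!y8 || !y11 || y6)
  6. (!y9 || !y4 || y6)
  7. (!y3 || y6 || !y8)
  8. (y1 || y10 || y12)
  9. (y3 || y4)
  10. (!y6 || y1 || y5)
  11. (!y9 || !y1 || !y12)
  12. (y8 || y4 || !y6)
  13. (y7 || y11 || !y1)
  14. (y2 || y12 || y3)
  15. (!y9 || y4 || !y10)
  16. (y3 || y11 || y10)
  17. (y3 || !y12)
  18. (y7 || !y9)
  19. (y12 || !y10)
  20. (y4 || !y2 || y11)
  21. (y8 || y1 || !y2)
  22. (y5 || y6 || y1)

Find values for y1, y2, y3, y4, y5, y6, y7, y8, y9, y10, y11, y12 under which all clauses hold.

Set y1 = True and propagate.
Try y2 = False.
Try y3 = True.
For the remaining variables, y4 = False, y5 = True, y6 = False, y7 = False, y8 = False, y9 = False, y10 = False, y11 = True, y12 = True works.

y1=T, y2=F, y3=T, y4=F, y5=T, y6=F, y7=F, y8=F, y9=F, y10=F, y11=T, y12=T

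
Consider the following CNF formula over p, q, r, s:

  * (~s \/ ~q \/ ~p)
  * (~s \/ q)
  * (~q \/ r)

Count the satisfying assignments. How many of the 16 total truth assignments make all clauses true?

7

The models are:
  p=0 q=0 r=0 s=0
  p=0 q=0 r=1 s=0
  p=0 q=1 r=1 s=0
  p=0 q=1 r=1 s=1
  p=1 q=0 r=0 s=0
  p=1 q=0 r=1 s=0
  p=1 q=1 r=1 s=0
That's 7 in total.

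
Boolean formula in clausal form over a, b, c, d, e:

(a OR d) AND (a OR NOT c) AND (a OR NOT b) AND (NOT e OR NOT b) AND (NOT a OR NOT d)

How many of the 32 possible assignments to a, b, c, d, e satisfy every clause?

8

Split on a, then b.
  a=1, b=1: remaining (c,d,e) ∈ {(0,0,0); (1,0,0)} — 2.
  a=1, b=0: remaining (c,d,e) ∈ {(0,0,0); (0,0,1); (1,0,0); (1,0,1)} — 4.
  a=0, b=1: a clause becomes empty — 0.
  a=0, b=0: remaining (c,d,e) ∈ {(0,1,0); (0,1,1)} — 2.
Total: 2 + 4 + 0 + 2 = 8.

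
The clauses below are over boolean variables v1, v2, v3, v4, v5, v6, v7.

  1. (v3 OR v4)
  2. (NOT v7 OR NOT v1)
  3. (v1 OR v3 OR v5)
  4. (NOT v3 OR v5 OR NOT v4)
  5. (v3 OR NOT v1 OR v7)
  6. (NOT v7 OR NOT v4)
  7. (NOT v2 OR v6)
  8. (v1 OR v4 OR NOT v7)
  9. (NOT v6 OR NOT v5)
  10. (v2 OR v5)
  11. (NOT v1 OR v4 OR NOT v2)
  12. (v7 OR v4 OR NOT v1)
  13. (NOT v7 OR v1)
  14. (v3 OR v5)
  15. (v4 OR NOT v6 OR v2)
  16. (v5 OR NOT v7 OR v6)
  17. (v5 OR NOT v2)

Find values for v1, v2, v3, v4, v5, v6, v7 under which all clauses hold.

Set v1 = True and propagate.
  then v7 is forced to False.
  then v3 is forced to True.
  then v4 is forced to True.
  then v5 is forced to True.
  then v6 is forced to False.
  then v2 is forced to False.

v1 = T, v2 = F, v3 = T, v4 = T, v5 = T, v6 = F, v7 = F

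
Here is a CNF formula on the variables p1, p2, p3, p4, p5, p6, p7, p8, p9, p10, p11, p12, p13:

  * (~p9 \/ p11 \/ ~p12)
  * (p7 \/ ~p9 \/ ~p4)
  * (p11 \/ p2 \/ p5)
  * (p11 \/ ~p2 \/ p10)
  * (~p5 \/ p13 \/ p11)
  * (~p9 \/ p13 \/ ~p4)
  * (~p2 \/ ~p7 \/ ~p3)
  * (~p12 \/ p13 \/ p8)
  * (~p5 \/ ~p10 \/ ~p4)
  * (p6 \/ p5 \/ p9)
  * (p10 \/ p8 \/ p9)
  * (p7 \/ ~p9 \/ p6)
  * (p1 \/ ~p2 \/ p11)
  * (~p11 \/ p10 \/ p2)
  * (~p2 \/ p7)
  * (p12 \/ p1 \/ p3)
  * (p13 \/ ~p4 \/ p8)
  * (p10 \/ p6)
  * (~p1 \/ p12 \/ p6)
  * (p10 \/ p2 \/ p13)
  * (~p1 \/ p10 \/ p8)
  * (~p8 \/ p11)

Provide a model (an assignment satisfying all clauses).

p1 = F  p2 = T  p3 = F  p4 = T  p5 = F  p6 = T  p7 = T  p8 = T  p9 = T  p10 = F  p11 = T  p12 = T  p13 = T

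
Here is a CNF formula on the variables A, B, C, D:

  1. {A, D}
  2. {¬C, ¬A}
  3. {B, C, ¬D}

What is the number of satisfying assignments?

6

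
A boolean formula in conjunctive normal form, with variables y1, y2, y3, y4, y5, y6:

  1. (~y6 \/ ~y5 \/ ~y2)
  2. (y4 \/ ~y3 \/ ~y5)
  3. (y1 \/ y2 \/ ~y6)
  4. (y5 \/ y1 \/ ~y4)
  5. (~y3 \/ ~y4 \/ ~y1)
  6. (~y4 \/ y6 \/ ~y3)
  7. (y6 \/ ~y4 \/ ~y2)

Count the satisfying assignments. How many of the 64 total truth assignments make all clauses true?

25

Case analysis on y4 and y6:
  y4=1, y6=1: remaining (y1,y2,y3,y5) ∈ {(1,0,0,0); (1,0,0,1); (1,1,0,0)} — 3.
  y4=1, y6=0: remaining (y1,y2,y3,y5) ∈ {(0,0,0,1); (1,0,0,0); (1,0,0,1)} — 3.
  y4=0, y6=1: 7 of the 16 assignments to (y1,y2,y3,y5) work.
  y4=0, y6=0: y1, y2 free; 3 ways for (y3,y5) × 2^2 = 12.
Total: 3 + 3 + 7 + 12 = 25.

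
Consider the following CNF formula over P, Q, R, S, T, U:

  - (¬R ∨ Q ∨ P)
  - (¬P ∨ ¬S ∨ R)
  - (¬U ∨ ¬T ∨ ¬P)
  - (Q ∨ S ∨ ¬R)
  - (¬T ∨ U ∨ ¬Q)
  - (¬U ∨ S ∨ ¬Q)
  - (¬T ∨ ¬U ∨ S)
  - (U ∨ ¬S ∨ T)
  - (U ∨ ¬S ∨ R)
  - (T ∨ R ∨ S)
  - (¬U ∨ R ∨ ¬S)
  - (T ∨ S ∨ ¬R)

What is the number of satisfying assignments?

7

Case analysis on S and R:
  S=T, R=T: 5 of the 16 assignments to (P,Q,T,U) work.
  S=T, R=F: a clause becomes empty — 0.
  S=F, R=T: a clause becomes empty — 0.
  S=F, R=F: remaining (P,Q,T,U) ∈ {(F,F,T,F); (T,F,T,F)} — 2.
Total: 5 + 0 + 0 + 2 = 7.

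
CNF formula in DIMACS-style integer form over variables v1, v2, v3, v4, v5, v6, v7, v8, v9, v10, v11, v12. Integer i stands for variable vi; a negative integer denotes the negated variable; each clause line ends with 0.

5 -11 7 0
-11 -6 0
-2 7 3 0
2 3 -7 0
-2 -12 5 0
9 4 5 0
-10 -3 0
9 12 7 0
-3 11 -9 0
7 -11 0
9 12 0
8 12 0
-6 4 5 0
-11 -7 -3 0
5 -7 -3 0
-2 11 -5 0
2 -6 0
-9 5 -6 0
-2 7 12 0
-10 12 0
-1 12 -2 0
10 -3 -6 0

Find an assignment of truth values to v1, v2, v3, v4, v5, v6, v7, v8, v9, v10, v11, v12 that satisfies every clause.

v1=False, v2=False, v3=False, v4=True, v5=True, v6=False, v7=False, v8=True, v9=True, v10=False, v11=False, v12=False

v1 occurs only negated in the remaining clauses — set v1 = False.
v4 occurs only positively in the remaining clauses — set v4 = True.
Branch on v2: take v2 = False.
  then v6 is forced to False.
Try v3 = False.
  then v7 is forced to False.
  then v11 is forced to False.
Set v8 = True and propagate.
The remaining clauses are satisfied by v5 = True, v9 = True, v10 = False, v12 = False.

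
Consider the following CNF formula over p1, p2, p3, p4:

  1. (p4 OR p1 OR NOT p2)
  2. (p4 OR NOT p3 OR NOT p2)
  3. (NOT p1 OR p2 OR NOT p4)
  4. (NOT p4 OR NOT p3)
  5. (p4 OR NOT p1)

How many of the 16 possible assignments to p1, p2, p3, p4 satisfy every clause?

5

Satisfying assignments:
  p1=F p2=F p3=F p4=F
  p1=F p2=F p3=F p4=T
  p1=F p2=F p3=T p4=F
  p1=F p2=T p3=F p4=T
  p1=T p2=T p3=F p4=T
Count: 5.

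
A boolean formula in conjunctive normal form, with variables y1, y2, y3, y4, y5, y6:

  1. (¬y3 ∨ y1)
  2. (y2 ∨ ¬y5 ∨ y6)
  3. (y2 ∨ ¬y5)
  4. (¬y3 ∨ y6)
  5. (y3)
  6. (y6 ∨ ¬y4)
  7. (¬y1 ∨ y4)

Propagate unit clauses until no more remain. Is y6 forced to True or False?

True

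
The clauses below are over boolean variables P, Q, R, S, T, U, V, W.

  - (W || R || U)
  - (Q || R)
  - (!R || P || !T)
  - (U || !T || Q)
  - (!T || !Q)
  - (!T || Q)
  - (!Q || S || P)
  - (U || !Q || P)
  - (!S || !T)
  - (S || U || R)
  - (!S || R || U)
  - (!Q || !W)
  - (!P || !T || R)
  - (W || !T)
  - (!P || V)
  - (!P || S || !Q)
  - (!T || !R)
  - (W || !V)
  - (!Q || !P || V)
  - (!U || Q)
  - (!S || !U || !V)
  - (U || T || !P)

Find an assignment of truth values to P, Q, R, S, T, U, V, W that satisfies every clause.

P=F, Q=F, R=T, S=T, T=F, U=F, V=F, W=F

Try P = False.
Try Q = False.
  then R is forced to True.
  then T is forced to False.
  then U is forced to False.
Try V = False.
S, W are now unconstrained; take S = True, W = False.
Check each clause:
  1. (R || W || U) — R is true.
  2. (R || Q) — R is true.
  3. (!T || P || !R) — !T is true.
  4. (!T || U || Q) — !T is true.
  5. (!Q || !T) — !T is true.
  6. (Q || !T) — !T is true.
  7. (P || S || !Q) — S is true.
  8. (U || P || !Q) — !Q is true.
  9. (!S || !T) — !T is true.
  10. (R || S || U) — R is true.
  11. (R || U || !S) — R is true.
  12. (!Q || !W) — !W is true.
  13. (R || !P || !T) — R is true.
  14. (!T || W) — !T is true.
  15. (V || !P) — !P is true.
  16. (!Q || S || !P) — S is true.
  17. (!R || !T) — !T is true.
  18. (!V || W) — !V is true.
  19. (!P || V || !Q) — !P is true.
  20. (Q || !U) — !U is true.
  21. (!U || !S || !V) — !V is true.
  22. (U || T || !P) — !P is true.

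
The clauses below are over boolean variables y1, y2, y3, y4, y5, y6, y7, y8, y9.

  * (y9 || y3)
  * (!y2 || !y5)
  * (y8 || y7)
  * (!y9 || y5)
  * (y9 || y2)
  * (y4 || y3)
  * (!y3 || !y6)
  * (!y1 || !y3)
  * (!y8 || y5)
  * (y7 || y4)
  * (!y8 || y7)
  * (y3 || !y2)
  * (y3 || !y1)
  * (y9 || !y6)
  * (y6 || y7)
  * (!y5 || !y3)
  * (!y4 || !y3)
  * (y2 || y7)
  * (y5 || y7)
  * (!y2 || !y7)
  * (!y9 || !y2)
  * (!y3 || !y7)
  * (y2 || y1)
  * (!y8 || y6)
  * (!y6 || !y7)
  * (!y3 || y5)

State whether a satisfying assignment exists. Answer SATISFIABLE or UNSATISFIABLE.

UNSATISFIABLE

y3 = True:
  propagation gives y6=False, y1=False, y7=True; an empty clause results — contradiction.
y3 = False:
  propagation gives y9=True, y5=True, y2=False, y4=True; an empty clause results — contradiction.
Every branch closes, so no satisfying assignment exists.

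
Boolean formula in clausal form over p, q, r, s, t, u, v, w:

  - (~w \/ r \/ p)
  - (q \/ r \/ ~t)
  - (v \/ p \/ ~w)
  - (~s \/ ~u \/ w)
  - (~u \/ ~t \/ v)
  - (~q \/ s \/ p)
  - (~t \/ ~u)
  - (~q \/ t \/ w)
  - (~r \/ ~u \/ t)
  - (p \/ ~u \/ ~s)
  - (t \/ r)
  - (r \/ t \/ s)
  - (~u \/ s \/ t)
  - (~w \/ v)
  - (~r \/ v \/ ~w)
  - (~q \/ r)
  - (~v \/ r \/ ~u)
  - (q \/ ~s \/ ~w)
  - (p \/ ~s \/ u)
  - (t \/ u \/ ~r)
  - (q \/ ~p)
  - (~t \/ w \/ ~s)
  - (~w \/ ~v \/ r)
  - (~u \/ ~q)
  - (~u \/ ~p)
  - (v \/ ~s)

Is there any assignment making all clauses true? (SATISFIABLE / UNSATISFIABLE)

SATISFIABLE

Branch on p: take p = False.
Branch on q: take q = False.
Branch on r: take r = True.
For the remaining variables, s = False, t = True, u = False, v = True, w = False works.
Every clause has at least one true literal under this assignment.
So p = F, q = F, r = T, s = F, t = T, u = F, v = T, w = F is a satisfying assignment.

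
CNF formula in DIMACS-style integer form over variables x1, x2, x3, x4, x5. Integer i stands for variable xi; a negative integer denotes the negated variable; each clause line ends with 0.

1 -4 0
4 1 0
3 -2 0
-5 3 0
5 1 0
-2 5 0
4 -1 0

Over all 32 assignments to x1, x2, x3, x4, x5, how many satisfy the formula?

4

Satisfying assignments:
  x1=T x2=F x3=F x4=T x5=F
  x1=T x2=F x3=T x4=T x5=F
  x1=T x2=F x3=T x4=T x5=T
  x1=T x2=T x3=T x4=T x5=T
That's 4 in total.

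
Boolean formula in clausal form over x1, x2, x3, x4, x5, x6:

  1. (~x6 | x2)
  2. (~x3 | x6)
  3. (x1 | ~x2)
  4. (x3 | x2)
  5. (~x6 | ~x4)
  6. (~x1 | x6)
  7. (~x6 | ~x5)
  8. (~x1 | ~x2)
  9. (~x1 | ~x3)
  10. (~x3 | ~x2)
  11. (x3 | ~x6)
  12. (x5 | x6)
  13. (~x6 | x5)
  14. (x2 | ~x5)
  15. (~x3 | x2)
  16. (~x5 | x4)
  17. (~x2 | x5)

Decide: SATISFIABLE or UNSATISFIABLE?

UNSATISFIABLE

x2 = True:
  propagation gives x1=True; an empty clause results — contradiction.
x2 = False:
  propagation gives x6=False, x3=False; an empty clause results — contradiction.
Every branch closes, so no satisfying assignment exists.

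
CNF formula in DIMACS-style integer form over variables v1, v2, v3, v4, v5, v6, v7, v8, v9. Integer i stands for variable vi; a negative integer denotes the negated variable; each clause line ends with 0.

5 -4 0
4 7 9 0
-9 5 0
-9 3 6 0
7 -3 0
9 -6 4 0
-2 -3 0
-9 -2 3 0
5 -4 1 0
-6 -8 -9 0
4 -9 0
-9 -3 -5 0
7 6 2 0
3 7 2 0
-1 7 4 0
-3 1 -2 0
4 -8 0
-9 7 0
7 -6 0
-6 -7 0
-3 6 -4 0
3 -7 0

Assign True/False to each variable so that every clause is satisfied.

Pure literal: v8 appears only negated; assign v8 = False.
Set v1 = False and propagate.
Branch on v2: take v2 = False.
The remaining clauses are satisfied by v3 = True, v4 = False, v5 = True, v6 = False, v7 = True, v9 = False.
Check each clause:
  1. (!v4 || v5) — !v4 is true.
  2. (v9 || v4 || v7) — v7 is true.
  3. (v5 || !v9) — v5 is true.
  4. (v3 || !v9 || v6) — v3 is true.
  5. (v7 || !v3) — v7 is true.
  6. (!v6 || v4 || v9) — !v6 is true.
  7. (!v2 || !v3) — !v2 is true.
  8. (v3 || !v9 || !v2) — v3 is true.
  9. (v5 || !v4 || v1) — !v4 is true.
  10. (!v8 || !v6 || !v9) — !v8 is true.
  11. (!v9 || v4) — !v9 is true.
  12. (!v3 || !v5 || !v9) — !v9 is true.
  13. (v2 || v6 || v7) — v7 is true.
  14. (v2 || v3 || v7) — v3 is true.
  15. (v7 || !v1 || v4) — !v1 is true.
  16. (v1 || !v3 || !v2) — !v2 is true.
  17. (v4 || !v8) — !v8 is true.
  18. (v7 || !v9) — !v9 is true.
  19. (!v6 || v7) — !v6 is true.
  20. (!v6 || !v7) — !v6 is true.
  21. (!v3 || v6 || !v4) — !v4 is true.
  22. (v3 || !v7) — v3 is true.

v1=0, v2=0, v3=1, v4=0, v5=1, v6=0, v7=1, v8=0, v9=0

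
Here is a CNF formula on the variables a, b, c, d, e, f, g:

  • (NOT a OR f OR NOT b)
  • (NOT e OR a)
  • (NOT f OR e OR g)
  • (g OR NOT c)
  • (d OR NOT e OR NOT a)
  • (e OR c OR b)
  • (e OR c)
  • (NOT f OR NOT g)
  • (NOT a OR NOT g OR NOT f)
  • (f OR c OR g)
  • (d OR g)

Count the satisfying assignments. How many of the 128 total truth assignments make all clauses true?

10

Case analysis on g and e:
  g=1, e=1: remaining (a,b,c,d,f) ∈ {(1,0,0,1,0); (1,0,1,1,0)} — 2.
  g=1, e=0: d free; 3 ways for (a,b,c,f) × 2^1 = 6.
  g=0, e=1: remaining (a,b,c,d,f) ∈ {(1,0,0,1,1); (1,1,0,1,1)} — 2.
  g=0, e=0: a clause becomes empty — 0.
Total: 2 + 6 + 2 + 0 = 10.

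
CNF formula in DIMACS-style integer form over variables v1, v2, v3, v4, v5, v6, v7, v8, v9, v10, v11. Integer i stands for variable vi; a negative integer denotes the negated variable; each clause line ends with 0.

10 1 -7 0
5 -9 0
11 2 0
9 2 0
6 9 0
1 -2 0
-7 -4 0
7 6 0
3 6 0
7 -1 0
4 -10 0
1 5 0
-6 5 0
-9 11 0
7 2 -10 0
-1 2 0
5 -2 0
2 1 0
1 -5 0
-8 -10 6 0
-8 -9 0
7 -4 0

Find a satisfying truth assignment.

v1=1, v2=1, v3=0, v4=0, v5=1, v6=1, v7=1, v8=1, v9=0, v10=0, v11=0

Check each clause:
  1. {v10, v1, ¬v7} — v1 is true.
  2. {v5, ¬v9} — v5 is true.
  3. {v2, v11} — v2 is true.
  4. {v9, v2} — v2 is true.
  5. {v6, v9} — v6 is true.
  6. {v1, ¬v2} — v1 is true.
  7. {¬v4, ¬v7} — ¬v4 is true.
  8. {v6, v7} — v6 is true.
  9. {v6, v3} — v6 is true.
  10. {v7, ¬v1} — v7 is true.
  11. {¬v10, v4} — ¬v10 is true.
  12. {v1, v5} — v1 is true.
  13. {v5, ¬v6} — v5 is true.
  14. {v11, ¬v9} — ¬v9 is true.
  15. {v7, v2, ¬v10} — v2 is true.
  16. {v2, ¬v1} — v2 is true.
  17. {v5, ¬v2} — v5 is true.
  18. {v1, v2} — v1 is true.
  19. {¬v5, v1} — v1 is true.
  20. {¬v10, v6, ¬v8} — v6 is true.
  21. {¬v8, ¬v9} — ¬v9 is true.
  22. {v7, ¬v4} — ¬v4 is true.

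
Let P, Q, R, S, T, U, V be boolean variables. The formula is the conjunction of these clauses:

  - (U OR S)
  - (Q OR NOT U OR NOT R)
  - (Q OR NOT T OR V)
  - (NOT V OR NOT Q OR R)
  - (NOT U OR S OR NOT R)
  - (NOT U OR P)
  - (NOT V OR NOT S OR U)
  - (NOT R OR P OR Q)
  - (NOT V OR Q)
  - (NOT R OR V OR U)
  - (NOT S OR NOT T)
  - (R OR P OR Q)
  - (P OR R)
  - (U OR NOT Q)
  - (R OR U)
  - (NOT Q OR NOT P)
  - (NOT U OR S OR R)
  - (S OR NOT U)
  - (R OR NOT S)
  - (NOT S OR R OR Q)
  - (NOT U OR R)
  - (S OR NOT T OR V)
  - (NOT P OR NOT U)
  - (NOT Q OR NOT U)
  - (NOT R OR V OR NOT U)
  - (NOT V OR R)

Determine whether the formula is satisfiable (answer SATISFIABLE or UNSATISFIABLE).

UNSATISFIABLE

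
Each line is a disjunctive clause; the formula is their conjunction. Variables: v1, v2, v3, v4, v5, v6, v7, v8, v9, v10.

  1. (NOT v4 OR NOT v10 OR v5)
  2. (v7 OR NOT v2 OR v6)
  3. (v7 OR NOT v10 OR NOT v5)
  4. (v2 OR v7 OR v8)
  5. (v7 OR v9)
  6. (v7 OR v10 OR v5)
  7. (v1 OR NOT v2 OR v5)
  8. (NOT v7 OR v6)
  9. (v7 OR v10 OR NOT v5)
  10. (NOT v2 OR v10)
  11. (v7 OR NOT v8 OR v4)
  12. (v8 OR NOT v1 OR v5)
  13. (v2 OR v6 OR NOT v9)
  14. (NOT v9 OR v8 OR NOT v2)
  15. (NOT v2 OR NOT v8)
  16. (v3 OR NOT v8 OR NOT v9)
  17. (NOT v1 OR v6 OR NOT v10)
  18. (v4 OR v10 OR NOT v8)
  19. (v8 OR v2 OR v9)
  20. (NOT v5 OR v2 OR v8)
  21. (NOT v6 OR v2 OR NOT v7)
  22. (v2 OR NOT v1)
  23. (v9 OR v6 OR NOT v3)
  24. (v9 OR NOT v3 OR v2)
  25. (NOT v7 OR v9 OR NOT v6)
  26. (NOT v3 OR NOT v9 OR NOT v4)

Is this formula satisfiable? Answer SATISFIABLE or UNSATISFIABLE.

UNSATISFIABLE

v2 = True:
  propagation gives v10=True, v8=False, v9=False, v7=True; an empty clause results — contradiction.
v2 = False:
  v7 = True:
    propagation gives v6=True; an empty clause results — contradiction.
  v7 = False:
    propagation gives v8=True, v9=True, v4=True, v6=True; an empty clause results — contradiction.
Every branch closes, so no satisfying assignment exists.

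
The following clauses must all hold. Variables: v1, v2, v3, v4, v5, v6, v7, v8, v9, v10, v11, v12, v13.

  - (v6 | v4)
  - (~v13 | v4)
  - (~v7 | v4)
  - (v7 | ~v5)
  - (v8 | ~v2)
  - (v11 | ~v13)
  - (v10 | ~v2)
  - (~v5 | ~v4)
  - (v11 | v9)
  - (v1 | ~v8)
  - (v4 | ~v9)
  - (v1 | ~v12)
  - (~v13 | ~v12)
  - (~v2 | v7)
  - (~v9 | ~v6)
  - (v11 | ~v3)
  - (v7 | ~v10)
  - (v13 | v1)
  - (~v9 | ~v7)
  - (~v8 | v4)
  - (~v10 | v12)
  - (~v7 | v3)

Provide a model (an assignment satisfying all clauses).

Pure literal: v1 appears only positively; assign v1 = True.
Pure literal: v2 appears only negated; assign v2 = False.
Branch on v3: take v3 = False.
  then v7 is forced to False.
  then v5 is forced to False.
  then v10 is forced to False.
Branch on v4: take v4 = True.
The remaining clauses are satisfied by v6 = False, v8 = False, v9 = True, v11 = False, v12 = False, v13 = False.
Every clause has at least one true literal under this assignment.

v1 = True, v2 = False, v3 = False, v4 = True, v5 = False, v6 = False, v7 = False, v8 = False, v9 = True, v10 = False, v11 = False, v12 = False, v13 = False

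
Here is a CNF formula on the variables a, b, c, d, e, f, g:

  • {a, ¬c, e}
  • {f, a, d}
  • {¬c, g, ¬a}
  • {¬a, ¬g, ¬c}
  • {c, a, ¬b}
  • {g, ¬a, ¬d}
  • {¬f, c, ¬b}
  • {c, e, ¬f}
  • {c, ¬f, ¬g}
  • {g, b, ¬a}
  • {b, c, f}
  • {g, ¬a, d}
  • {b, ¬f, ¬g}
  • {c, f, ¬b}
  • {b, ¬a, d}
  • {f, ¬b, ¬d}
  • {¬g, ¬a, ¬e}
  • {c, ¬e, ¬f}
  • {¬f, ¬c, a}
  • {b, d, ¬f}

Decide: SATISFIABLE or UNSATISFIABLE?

Branch on a: take a = False.
The remaining clauses are satisfied by b = False, c = True, d = True, e = True, f = False, g = True.
So a = F  b = F  c = T  d = T  e = T  f = F  g = T is a satisfying assignment.

SATISFIABLE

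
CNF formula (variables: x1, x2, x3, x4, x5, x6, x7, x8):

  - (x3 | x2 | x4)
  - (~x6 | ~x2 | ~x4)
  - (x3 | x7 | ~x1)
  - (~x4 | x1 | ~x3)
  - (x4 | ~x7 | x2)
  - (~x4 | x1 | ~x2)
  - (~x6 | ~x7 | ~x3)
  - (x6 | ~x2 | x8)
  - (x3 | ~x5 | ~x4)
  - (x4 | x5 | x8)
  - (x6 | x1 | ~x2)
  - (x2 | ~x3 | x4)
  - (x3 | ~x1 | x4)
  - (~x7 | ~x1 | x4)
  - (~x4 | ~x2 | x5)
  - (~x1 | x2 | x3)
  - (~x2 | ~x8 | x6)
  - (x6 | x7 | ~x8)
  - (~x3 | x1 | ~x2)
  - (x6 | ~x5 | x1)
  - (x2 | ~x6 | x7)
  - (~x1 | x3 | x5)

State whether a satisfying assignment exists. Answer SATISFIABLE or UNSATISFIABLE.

SATISFIABLE

Set x1 = False and propagate.
The remaining clauses are satisfied by x2 = False, x3 = False, x4 = True, x5 = False, x6 = False, x7 = True, x8 = True.
So x1=False  x2=False  x3=False  x4=True  x5=False  x6=False  x7=True  x8=True is a satisfying assignment.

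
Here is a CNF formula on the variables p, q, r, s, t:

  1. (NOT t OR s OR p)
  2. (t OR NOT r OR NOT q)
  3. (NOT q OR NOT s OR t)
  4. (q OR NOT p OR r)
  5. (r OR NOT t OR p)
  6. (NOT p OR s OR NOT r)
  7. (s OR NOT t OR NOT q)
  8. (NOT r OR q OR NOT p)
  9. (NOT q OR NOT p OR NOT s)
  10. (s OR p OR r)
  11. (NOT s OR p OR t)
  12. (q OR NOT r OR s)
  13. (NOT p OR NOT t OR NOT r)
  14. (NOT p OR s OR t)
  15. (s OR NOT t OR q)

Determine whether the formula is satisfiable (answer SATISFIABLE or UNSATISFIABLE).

SATISFIABLE

Try p = False.
Branch on q: take q = False.
For the remaining variables, r = True, s = True, t = True works.
Every clause has at least one true literal under this assignment.
So p=False, q=False, r=True, s=True, t=True is a satisfying assignment.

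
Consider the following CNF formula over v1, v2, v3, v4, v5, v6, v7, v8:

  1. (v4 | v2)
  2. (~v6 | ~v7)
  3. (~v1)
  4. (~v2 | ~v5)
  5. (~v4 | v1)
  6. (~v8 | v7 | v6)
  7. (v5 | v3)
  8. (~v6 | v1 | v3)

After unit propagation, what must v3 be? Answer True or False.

(~v1) stands alone — v1 = False.
In (~v4 | v1), v1 is now false; ~v4 must hold, so v4 = False.
From (v2 | v4) and v4 = False: v2 = True.
(~v5 | ~v2): since v2 = True, the clause reduces to (~v5). v5 = False.
In (v5 | v3), v5 is now false; v3 must hold, so v3 = True.

True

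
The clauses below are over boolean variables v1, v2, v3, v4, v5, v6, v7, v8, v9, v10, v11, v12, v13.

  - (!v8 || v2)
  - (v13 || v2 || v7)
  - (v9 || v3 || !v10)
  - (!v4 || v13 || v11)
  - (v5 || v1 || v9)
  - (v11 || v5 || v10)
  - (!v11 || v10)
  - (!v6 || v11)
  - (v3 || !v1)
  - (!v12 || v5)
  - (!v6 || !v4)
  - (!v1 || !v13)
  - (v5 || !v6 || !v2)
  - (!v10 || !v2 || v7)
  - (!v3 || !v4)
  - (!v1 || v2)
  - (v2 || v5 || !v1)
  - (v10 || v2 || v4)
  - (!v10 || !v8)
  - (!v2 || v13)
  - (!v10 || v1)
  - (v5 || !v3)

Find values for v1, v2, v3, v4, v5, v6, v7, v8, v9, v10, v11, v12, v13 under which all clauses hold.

Pure literal: v5 appears only positively; assign v5 = True.
v6 occurs only negated in the remaining clauses — set v6 = False.
Branch on v1: take v1 = False.
  then v10 is forced to False.
  then v11 is forced to False.
Branch on v2: take v2 = True.
  then v13 is forced to True.
Branch on v3: take v3 = False.
v4, v7, v8, v9, v12 are now unconstrained; take v4 = False, v7 = True, v8 = False, v9 = True, v12 = False.
Every clause has at least one true literal under this assignment.

v1 = False  v2 = True  v3 = False  v4 = False  v5 = True  v6 = False  v7 = True  v8 = False  v9 = True  v10 = False  v11 = False  v12 = False  v13 = True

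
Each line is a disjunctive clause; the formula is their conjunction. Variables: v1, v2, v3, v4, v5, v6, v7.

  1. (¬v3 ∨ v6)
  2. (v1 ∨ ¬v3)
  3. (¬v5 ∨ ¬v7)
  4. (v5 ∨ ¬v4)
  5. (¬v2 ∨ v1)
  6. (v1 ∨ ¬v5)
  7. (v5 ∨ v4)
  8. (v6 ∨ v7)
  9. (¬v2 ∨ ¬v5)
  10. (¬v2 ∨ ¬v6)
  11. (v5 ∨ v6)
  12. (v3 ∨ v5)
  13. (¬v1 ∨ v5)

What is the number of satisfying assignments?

The models are:
  v1=1 v2=0 v3=0 v4=0 v5=1 v6=1 v7=0
  v1=1 v2=0 v3=0 v4=1 v5=1 v6=1 v7=0
  v1=1 v2=0 v3=1 v4=0 v5=1 v6=1 v7=0
  v1=1 v2=0 v3=1 v4=1 v5=1 v6=1 v7=0
Count: 4.

4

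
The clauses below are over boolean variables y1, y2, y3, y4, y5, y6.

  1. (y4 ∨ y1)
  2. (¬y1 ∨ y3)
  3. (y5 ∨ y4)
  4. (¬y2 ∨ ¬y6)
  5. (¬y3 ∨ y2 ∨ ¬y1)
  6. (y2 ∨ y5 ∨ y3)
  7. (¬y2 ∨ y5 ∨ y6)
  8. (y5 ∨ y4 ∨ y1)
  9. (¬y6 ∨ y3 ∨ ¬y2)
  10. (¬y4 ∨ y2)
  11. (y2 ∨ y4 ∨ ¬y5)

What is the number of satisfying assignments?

4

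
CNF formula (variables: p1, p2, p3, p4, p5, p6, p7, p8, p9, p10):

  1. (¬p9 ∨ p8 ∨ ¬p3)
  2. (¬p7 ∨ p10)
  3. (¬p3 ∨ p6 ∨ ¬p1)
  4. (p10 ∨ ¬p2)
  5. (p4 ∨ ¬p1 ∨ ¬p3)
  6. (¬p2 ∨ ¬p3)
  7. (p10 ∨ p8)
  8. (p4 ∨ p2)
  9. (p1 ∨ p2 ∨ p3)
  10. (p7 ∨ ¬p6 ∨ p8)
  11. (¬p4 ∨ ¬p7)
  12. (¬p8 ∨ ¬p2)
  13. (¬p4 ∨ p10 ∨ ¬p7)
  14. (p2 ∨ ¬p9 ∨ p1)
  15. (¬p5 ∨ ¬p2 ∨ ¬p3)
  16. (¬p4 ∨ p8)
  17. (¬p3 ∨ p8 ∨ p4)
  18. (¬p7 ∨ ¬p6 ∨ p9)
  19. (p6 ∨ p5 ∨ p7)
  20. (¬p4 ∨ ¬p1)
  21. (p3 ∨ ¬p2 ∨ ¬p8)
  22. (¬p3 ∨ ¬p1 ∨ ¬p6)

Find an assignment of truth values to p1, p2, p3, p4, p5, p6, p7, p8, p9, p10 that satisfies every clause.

p10 occurs only positively in the remaining clauses — set p10 = True.
Set p1 = True and propagate.
  then p4 is forced to False.
  then p3 is forced to False.
  then p2 is forced to True.
  then p8 is forced to False.
Set p5 = True and propagate.
For the remaining variables, p6 = True, p7 = True, p9 = True works.

p1 = T, p2 = T, p3 = F, p4 = F, p5 = T, p6 = T, p7 = T, p8 = F, p9 = T, p10 = T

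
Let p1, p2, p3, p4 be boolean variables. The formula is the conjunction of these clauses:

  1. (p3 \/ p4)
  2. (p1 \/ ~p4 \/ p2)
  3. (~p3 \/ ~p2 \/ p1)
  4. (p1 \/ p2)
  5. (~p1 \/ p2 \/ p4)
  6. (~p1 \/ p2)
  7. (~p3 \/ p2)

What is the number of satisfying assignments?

4

The models are:
  p1=F p2=T p3=F p4=T
  p1=T p2=T p3=F p4=T
  p1=T p2=T p3=T p4=F
  p1=T p2=T p3=T p4=T
That's 4 in total.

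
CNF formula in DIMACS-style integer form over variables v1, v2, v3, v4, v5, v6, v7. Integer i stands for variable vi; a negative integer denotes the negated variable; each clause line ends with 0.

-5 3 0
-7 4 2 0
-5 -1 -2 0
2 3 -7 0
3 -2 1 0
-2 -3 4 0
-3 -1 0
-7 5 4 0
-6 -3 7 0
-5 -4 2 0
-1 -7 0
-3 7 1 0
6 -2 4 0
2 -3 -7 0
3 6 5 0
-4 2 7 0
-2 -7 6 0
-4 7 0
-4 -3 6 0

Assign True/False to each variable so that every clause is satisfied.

v1=True  v2=False  v3=False  v4=False  v5=False  v6=True  v7=False

Check each clause:
  1. (NOT v5 OR v3) — NOT v5 is true.
  2. (v4 OR NOT v7 OR v2) — NOT v7 is true.
  3. (NOT v2 OR NOT v5 OR NOT v1) — NOT v5 is true.
  4. (v3 OR NOT v7 OR v2) — NOT v7 is true.
  5. (v3 OR NOT v2 OR v1) — v1 is true.
  6. (v4 OR NOT v2 OR NOT v3) — NOT v3 is true.
  7. (NOT v3 OR NOT v1) — NOT v3 is true.
  8. (NOT v7 OR v5 OR v4) — NOT v7 is true.
  9. (NOT v3 OR v7 OR NOT v6) — NOT v3 is true.
  10. (NOT v4 OR v2 OR NOT v5) — NOT v5 is true.
  11. (NOT v7 OR NOT v1) — NOT v7 is true.
  12. (v7 OR v1 OR NOT v3) — v1 is true.
  13. (v6 OR v4 OR NOT v2) — v6 is true.
  14. (v2 OR NOT v3 OR NOT v7) — NOT v7 is true.
  15. (v6 OR v5 OR v3) — v6 is true.
  16. (v2 OR NOT v4 OR v7) — NOT v4 is true.
  17. (v6 OR NOT v2 OR NOT v7) — NOT v7 is true.
  18. (v7 OR NOT v4) — NOT v4 is true.
  19. (NOT v3 OR NOT v4 OR v6) — NOT v4 is true.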